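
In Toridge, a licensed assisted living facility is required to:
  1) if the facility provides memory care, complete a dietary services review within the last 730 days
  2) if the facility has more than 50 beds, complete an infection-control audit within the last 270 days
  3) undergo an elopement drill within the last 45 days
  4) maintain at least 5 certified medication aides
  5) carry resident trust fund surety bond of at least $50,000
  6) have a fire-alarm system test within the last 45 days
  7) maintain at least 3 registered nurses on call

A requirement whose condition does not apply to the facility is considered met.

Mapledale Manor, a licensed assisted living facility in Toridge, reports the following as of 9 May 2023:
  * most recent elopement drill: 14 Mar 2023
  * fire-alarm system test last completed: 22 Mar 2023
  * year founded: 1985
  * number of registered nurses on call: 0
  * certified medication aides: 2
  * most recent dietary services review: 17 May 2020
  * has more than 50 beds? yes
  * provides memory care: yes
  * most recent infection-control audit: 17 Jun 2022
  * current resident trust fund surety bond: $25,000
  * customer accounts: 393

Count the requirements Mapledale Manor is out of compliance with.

1. condition 'provides memory care' holds; dietary services review 1087 days ago vs limit 730 → not met
2. condition 'has more than 50 beds' holds; infection-control audit 326 days ago vs limit 270 → not met
3. elopement drill 56 days ago vs limit 45 → not met
4. certified medication aides 2 < 5 → not met
5. resident trust fund surety bond $25,000 < $50,000 → not met
6. fire-alarm system test 48 days ago vs limit 45 → not met
7. registered nurses on call 0 < 3 → not met
Not met: 7 of 7

7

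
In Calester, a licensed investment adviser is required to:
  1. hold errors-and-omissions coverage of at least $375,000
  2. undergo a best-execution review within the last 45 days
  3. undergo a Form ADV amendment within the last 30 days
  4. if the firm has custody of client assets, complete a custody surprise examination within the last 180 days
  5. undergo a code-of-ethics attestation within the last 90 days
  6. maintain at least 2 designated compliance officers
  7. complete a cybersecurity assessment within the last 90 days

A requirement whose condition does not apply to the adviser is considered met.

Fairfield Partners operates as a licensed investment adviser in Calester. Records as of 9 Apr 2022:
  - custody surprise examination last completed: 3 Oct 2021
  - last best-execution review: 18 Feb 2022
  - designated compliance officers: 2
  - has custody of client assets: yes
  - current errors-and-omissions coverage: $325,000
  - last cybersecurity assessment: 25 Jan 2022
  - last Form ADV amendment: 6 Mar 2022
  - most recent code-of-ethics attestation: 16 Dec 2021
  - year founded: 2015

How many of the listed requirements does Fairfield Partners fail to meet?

5

1. errors-and-omissions coverage $325,000 < $375,000 → not met
2. best-execution review 50 days ago vs limit 45 → not met
3. Form ADV amendment 34 days ago vs limit 30 → not met
4. condition 'has custody of client assets' holds; custody surprise examination 188 days ago vs limit 180 → not met
5. code-of-ethics attestation 114 days ago vs limit 90 → not met
6. designated compliance officers 2 ≥ 2 → met
7. cybersecurity assessment 74 days ago vs limit 90 → met
Not met: 5 of 7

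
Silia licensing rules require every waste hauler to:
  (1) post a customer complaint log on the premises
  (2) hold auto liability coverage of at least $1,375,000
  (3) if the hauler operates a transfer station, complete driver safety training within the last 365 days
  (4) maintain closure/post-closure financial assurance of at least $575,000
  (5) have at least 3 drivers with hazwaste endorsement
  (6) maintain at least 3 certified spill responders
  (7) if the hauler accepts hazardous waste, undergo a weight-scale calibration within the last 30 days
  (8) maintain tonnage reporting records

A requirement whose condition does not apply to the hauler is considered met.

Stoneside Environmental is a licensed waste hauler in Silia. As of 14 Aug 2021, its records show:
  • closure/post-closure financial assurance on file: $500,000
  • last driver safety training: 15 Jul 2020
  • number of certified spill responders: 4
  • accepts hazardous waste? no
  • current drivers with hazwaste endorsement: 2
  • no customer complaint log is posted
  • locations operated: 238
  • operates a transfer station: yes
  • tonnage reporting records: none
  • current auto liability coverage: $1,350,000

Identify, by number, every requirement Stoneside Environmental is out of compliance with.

1. customer complaint log absent → not met
2. auto liability coverage $1,350,000 < $1,375,000 → not met
3. condition 'operates a transfer station' holds; driver safety training 395 days ago vs limit 365 → not met
4. closure/post-closure financial assurance $500,000 < $575,000 → not met
5. drivers with hazwaste endorsement 2 < 3 → not met
6. certified spill responders 4 ≥ 3 → met
7. condition 'accepts hazardous waste' does not hold → requirement n/a → met
8. tonnage reporting records absent → not met
Not met: 1, 2, 3, 4, 5, 8

1, 2, 3, 4, 5, 8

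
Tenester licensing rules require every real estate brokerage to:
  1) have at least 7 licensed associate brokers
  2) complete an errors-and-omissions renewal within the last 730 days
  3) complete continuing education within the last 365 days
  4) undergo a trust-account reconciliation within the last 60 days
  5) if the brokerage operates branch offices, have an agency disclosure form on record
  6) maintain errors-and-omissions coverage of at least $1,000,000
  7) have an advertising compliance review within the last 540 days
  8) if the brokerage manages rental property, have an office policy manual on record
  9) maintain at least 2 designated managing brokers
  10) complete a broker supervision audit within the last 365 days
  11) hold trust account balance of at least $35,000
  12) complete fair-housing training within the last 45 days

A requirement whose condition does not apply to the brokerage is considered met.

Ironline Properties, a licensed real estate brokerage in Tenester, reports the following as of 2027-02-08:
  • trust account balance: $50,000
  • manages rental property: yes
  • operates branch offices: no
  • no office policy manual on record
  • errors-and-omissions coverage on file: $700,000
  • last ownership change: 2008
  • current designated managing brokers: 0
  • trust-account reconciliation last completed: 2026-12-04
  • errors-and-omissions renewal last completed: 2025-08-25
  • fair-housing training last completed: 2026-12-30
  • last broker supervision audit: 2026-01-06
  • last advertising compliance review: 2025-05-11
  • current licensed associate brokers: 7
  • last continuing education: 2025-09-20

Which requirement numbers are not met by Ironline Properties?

1. licensed associate brokers 7 ≥ 7 → met
2. errors-and-omissions renewal 532 days ago vs limit 730 → met
3. continuing education 506 days ago vs limit 365 → not met
4. trust-account reconciliation 66 days ago vs limit 60 → not met
5. condition 'operates branch offices' does not hold → requirement n/a → met
6. errors-and-omissions coverage $700,000 < $1,000,000 → not met
7. advertising compliance review 638 days ago vs limit 540 → not met
8. condition 'manages rental property' holds; office policy manual absent → not met
9. designated managing brokers 0 < 2 → not met
10. broker supervision audit 398 days ago vs limit 365 → not met
11. trust account balance $50,000 ≥ $35,000 → met
12. fair-housing training 40 days ago vs limit 45 → met
Not met: 3, 4, 6, 7, 8, 9, 10

3, 4, 6, 7, 8, 9, 10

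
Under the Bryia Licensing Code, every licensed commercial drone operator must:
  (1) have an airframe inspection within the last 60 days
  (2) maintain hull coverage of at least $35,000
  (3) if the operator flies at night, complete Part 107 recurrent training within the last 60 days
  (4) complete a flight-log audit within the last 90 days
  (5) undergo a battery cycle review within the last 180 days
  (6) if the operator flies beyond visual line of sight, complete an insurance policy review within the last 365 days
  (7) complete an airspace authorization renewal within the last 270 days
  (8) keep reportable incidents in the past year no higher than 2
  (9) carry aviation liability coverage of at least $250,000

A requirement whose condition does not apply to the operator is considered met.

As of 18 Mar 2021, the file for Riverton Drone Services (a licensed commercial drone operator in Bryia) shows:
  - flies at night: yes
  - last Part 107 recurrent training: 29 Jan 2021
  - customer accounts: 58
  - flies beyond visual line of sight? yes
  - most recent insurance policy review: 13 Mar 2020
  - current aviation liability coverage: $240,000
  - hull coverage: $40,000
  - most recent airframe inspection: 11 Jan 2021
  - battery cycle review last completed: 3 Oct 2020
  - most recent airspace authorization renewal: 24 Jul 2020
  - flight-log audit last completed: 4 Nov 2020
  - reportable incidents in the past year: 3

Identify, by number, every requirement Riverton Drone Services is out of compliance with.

1. airframe inspection 66 days ago vs limit 60 → not met
2. hull coverage $40,000 ≥ $35,000 → met
3. condition 'flies at night' holds; Part 107 recurrent training 48 days ago vs limit 60 → met
4. flight-log audit 134 days ago vs limit 90 → not met
5. battery cycle review 166 days ago vs limit 180 → met
6. condition 'flies beyond visual line of sight' holds; insurance policy review 370 days ago vs limit 365 → not met
7. airspace authorization renewal 237 days ago vs limit 270 → met
8. reportable incidents in the past year 3 > 2 → not met
9. aviation liability coverage $240,000 < $250,000 → not met
Not met: 1, 4, 6, 8, 9

1, 4, 6, 8, 9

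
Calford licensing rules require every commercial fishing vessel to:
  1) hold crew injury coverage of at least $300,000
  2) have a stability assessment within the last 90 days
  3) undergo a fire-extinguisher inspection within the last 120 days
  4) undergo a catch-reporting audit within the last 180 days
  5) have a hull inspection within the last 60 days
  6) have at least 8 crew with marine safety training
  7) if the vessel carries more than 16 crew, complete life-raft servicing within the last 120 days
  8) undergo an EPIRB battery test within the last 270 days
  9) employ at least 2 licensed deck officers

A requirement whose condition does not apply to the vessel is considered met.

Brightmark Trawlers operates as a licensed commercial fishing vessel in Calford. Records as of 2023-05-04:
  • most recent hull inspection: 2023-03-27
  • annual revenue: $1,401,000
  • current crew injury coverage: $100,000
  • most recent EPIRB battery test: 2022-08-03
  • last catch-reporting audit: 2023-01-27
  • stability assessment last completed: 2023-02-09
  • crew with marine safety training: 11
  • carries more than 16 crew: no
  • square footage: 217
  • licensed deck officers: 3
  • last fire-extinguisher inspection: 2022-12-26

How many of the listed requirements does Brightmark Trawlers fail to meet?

3

1. crew injury coverage $100,000 < $300,000 → not met
2. stability assessment 84 days ago vs limit 90 → met
3. fire-extinguisher inspection 129 days ago vs limit 120 → not met
4. catch-reporting audit 97 days ago vs limit 180 → met
5. hull inspection 38 days ago vs limit 60 → met
6. crew with marine safety training 11 ≥ 8 → met
7. condition 'carries more than 16 crew' does not hold → requirement n/a → met
8. EPIRB battery test 274 days ago vs limit 270 → not met
9. licensed deck officers 3 ≥ 2 → met
Not met: 3 of 9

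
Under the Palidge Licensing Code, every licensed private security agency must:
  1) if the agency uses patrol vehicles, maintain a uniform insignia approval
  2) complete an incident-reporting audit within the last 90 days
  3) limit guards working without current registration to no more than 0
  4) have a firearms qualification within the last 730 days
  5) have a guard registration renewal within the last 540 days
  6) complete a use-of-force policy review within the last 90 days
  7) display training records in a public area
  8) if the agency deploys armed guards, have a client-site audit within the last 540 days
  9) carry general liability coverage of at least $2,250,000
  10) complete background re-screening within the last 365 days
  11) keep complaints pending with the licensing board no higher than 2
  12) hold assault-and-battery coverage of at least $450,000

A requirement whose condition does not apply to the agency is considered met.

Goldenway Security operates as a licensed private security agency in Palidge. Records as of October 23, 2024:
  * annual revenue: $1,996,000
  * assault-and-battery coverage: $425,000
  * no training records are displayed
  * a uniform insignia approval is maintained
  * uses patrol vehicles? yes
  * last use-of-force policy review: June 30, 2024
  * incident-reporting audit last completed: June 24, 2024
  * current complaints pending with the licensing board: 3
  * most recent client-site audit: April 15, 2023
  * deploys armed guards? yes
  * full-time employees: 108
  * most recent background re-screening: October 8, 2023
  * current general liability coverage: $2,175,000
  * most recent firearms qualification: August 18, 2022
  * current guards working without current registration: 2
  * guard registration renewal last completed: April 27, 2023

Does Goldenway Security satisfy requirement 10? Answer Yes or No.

10. background re-screening 381 days ago vs limit 365 → not met

No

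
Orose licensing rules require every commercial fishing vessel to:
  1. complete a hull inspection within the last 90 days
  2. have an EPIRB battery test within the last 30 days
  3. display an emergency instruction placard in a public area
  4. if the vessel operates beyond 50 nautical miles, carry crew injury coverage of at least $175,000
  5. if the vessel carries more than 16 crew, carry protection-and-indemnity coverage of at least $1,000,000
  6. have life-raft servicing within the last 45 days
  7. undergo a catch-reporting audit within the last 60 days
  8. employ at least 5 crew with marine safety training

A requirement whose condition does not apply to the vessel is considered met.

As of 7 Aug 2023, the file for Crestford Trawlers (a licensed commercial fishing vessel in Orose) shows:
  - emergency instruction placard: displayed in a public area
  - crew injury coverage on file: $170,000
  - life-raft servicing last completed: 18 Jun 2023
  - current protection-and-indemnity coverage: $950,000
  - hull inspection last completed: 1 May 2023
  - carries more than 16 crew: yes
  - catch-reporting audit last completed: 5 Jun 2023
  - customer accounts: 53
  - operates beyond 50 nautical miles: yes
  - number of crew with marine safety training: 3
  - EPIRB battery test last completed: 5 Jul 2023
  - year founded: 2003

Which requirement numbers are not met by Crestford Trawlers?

1, 2, 4, 5, 6, 7, 8

1. hull inspection 98 days ago vs limit 90 → not met
2. EPIRB battery test 33 days ago vs limit 30 → not met
3. emergency instruction placard present → met
4. condition 'operates beyond 50 nautical miles' holds; crew injury coverage $170,000 < $175,000 → not met
5. condition 'carries more than 16 crew' holds; protection-and-indemnity coverage $950,000 < $1,000,000 → not met
6. life-raft servicing 50 days ago vs limit 45 → not met
7. catch-reporting audit 63 days ago vs limit 60 → not met
8. crew with marine safety training 3 < 5 → not met
Not met: 1, 2, 4, 5, 6, 7, 8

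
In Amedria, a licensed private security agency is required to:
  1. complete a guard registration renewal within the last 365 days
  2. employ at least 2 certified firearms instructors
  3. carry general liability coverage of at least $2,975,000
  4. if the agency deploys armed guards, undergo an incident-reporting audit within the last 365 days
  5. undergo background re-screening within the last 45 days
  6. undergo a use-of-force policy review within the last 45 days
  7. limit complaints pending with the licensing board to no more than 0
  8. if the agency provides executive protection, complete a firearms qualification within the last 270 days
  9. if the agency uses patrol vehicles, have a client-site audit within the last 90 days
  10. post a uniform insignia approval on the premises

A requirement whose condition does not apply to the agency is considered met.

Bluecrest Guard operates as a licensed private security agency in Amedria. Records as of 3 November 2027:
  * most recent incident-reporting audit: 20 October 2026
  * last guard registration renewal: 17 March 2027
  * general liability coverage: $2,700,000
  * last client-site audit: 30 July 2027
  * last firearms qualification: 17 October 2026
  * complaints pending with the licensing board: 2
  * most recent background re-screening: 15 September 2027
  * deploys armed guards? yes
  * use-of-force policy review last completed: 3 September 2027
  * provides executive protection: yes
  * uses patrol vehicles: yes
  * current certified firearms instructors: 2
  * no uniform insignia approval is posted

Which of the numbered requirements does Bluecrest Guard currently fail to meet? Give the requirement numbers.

1. guard registration renewal 231 days ago vs limit 365 → met
2. certified firearms instructors 2 ≥ 2 → met
3. general liability coverage $2,700,000 < $2,975,000 → not met
4. condition 'deploys armed guards' holds; incident-reporting audit 379 days ago vs limit 365 → not met
5. background re-screening 49 days ago vs limit 45 → not met
6. use-of-force policy review 61 days ago vs limit 45 → not met
7. complaints pending with the licensing board 2 > 0 → not met
8. condition 'provides executive protection' holds; firearms qualification 382 days ago vs limit 270 → not met
9. condition 'uses patrol vehicles' holds; client-site audit 96 days ago vs limit 90 → not met
10. uniform insignia approval absent → not met
Not met: 3, 4, 5, 6, 7, 8, 9, 10

3, 4, 5, 6, 7, 8, 9, 10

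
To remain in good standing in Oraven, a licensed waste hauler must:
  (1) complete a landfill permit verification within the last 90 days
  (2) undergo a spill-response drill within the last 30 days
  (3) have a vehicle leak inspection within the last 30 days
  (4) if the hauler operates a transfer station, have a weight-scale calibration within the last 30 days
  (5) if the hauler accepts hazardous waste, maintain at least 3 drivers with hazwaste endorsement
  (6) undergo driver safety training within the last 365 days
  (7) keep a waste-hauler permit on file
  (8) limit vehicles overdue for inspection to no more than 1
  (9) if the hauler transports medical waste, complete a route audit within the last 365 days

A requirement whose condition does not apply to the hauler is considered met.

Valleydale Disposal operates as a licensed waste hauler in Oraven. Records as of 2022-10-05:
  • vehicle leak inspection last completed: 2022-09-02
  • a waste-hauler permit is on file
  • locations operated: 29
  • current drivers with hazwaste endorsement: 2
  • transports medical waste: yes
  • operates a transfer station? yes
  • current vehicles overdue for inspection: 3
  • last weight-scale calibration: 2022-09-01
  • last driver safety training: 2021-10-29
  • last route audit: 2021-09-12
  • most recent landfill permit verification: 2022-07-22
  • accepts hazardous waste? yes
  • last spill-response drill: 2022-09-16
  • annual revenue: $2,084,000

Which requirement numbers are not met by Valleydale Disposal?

3, 4, 5, 8, 9

1. landfill permit verification 75 days ago vs limit 90 → met
2. spill-response drill 19 days ago vs limit 30 → met
3. vehicle leak inspection 33 days ago vs limit 30 → not met
4. condition 'operates a transfer station' holds; weight-scale calibration 34 days ago vs limit 30 → not met
5. condition 'accepts hazardous waste' holds; drivers with hazwaste endorsement 2 < 3 → not met
6. driver safety training 341 days ago vs limit 365 → met
7. waste-hauler permit present → met
8. vehicles overdue for inspection 3 > 1 → not met
9. condition 'transports medical waste' holds; route audit 388 days ago vs limit 365 → not met
Not met: 3, 4, 5, 8, 9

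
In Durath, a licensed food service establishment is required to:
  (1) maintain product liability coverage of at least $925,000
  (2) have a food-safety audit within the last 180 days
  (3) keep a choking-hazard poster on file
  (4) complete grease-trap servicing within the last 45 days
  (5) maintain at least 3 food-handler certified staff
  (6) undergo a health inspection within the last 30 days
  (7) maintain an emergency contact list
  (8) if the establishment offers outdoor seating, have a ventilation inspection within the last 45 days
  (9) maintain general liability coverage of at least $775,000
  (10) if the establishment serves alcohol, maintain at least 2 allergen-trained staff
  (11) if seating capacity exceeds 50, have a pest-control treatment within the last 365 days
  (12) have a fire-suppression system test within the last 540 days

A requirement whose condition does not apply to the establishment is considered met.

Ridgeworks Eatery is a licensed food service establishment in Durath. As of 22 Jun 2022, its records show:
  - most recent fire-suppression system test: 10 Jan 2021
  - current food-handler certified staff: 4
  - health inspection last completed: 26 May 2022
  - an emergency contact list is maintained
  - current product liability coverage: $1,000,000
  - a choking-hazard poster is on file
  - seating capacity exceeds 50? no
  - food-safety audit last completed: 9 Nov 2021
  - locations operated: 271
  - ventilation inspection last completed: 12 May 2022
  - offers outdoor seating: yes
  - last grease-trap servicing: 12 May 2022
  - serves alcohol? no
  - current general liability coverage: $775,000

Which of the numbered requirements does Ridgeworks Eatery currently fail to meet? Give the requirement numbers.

2

1. product liability coverage $1,000,000 ≥ $925,000 → met
2. food-safety audit 225 days ago vs limit 180 → not met
3. choking-hazard poster present → met
4. grease-trap servicing 41 days ago vs limit 45 → met
5. food-handler certified staff 4 ≥ 3 → met
6. health inspection 27 days ago vs limit 30 → met
7. emergency contact list present → met
8. condition 'offers outdoor seating' holds; ventilation inspection 41 days ago vs limit 45 → met
9. general liability coverage $775,000 ≥ $775,000 → met
10. condition 'serves alcohol' does not hold → requirement n/a → met
11. condition 'seating capacity exceeds 50' does not hold → requirement n/a → met
12. fire-suppression system test 528 days ago vs limit 540 → met
Not met: 2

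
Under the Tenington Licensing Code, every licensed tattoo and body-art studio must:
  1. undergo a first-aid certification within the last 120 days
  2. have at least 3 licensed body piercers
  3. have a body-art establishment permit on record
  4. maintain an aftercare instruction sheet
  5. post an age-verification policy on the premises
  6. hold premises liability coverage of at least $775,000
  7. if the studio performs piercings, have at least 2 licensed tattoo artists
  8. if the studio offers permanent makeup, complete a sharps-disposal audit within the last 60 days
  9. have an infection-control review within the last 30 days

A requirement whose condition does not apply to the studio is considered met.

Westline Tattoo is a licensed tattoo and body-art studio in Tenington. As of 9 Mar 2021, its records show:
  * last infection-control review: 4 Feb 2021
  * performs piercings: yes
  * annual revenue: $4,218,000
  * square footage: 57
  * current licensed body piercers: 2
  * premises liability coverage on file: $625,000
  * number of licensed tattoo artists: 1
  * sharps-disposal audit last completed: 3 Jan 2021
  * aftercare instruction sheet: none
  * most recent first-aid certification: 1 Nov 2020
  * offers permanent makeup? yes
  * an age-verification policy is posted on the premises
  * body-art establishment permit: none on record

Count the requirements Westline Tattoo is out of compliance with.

8

1. first-aid certification 128 days ago vs limit 120 → not met
2. licensed body piercers 2 < 3 → not met
3. body-art establishment permit absent → not met
4. aftercare instruction sheet absent → not met
5. age-verification policy present → met
6. premises liability coverage $625,000 < $775,000 → not met
7. condition 'performs piercings' holds; licensed tattoo artists 1 < 2 → not met
8. condition 'offers permanent makeup' holds; sharps-disposal audit 65 days ago vs limit 60 → not met
9. infection-control review 33 days ago vs limit 30 → not met
Not met: 8 of 9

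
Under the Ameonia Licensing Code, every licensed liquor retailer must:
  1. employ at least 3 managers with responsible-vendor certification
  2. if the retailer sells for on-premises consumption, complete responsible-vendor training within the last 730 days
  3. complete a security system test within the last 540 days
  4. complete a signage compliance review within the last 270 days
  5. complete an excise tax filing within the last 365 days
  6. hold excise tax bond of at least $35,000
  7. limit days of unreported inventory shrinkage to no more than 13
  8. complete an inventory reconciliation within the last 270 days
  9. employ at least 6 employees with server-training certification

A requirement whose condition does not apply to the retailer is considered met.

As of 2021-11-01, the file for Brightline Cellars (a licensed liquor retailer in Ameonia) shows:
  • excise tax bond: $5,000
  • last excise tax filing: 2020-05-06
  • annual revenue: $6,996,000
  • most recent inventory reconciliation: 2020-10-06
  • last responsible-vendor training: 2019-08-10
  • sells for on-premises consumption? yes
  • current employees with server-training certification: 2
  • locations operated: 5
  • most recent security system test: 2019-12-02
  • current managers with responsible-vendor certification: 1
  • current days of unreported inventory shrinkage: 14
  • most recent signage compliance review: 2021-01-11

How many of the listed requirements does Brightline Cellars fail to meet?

9

1. managers with responsible-vendor certification 1 < 3 → not met
2. condition 'sells for on-premises consumption' holds; responsible-vendor training 814 days ago vs limit 730 → not met
3. security system test 700 days ago vs limit 540 → not met
4. signage compliance review 294 days ago vs limit 270 → not met
5. excise tax filing 544 days ago vs limit 365 → not met
6. excise tax bond $5,000 < $35,000 → not met
7. days of unreported inventory shrinkage 14 > 13 → not met
8. inventory reconciliation 391 days ago vs limit 270 → not met
9. employees with server-training certification 2 < 6 → not met
Not met: 9 of 9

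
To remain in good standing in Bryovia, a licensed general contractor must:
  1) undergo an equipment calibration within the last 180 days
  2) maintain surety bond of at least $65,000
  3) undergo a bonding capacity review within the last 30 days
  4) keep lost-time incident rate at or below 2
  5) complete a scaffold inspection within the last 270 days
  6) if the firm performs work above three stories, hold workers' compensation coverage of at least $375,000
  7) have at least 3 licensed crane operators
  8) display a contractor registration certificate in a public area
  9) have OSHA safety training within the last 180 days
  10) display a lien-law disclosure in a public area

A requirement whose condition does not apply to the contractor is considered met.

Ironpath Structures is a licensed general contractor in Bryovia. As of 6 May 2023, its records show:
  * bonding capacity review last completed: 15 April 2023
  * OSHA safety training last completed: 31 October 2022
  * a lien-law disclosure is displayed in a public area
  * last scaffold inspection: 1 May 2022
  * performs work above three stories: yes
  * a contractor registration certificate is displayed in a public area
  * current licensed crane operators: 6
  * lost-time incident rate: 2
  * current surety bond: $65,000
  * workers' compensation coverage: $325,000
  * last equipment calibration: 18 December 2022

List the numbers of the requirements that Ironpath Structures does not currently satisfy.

1. equipment calibration 139 days ago vs limit 180 → met
2. surety bond $65,000 ≥ $65,000 → met
3. bonding capacity review 21 days ago vs limit 30 → met
4. lost-time incident rate 2 ≤ 2 → met
5. scaffold inspection 370 days ago vs limit 270 → not met
6. condition 'performs work above three stories' holds; workers' compensation coverage $325,000 < $375,000 → not met
7. licensed crane operators 6 ≥ 3 → met
8. contractor registration certificate present → met
9. OSHA safety training 187 days ago vs limit 180 → not met
10. lien-law disclosure present → met
Not met: 5, 6, 9

5, 6, 9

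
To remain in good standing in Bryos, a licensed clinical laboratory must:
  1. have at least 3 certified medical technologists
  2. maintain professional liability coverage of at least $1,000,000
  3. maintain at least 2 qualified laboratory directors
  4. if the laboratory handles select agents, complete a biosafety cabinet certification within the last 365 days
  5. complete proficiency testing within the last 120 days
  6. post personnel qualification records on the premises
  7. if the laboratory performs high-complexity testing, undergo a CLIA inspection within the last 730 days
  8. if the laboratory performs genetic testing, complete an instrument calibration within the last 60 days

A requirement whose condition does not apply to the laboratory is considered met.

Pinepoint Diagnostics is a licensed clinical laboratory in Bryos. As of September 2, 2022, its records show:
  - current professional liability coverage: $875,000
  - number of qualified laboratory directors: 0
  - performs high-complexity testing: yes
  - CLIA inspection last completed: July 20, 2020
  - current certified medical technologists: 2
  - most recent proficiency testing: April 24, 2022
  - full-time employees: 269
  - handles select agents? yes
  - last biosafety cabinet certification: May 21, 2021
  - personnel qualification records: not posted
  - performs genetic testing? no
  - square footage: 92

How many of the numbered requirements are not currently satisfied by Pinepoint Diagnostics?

1. certified medical technologists 2 < 3 → not met
2. professional liability coverage $875,000 < $1,000,000 → not met
3. qualified laboratory directors 0 < 2 → not met
4. condition 'handles select agents' holds; biosafety cabinet certification 469 days ago vs limit 365 → not met
5. proficiency testing 131 days ago vs limit 120 → not met
6. personnel qualification records absent → not met
7. condition 'performs high-complexity testing' holds; CLIA inspection 774 days ago vs limit 730 → not met
8. condition 'performs genetic testing' does not hold → requirement n/a → met
Not met: 7 of 8

7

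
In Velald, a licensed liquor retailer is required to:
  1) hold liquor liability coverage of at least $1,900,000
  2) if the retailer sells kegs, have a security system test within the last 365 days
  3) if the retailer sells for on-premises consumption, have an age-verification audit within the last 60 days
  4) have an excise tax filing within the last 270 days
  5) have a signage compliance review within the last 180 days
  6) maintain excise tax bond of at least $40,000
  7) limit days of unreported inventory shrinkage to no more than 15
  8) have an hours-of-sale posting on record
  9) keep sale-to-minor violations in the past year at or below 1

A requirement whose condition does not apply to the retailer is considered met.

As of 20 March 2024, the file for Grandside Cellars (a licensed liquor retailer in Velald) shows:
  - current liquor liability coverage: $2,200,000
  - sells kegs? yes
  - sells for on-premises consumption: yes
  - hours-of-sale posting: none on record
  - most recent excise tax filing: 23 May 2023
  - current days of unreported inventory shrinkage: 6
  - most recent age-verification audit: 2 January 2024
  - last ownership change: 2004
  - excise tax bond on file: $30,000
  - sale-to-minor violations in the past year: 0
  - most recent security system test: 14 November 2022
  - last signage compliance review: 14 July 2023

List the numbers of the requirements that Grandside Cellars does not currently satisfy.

1. liquor liability coverage $2,200,000 ≥ $1,900,000 → met
2. condition 'sells kegs' holds; security system test 492 days ago vs limit 365 → not met
3. condition 'sells for on-premises consumption' holds; age-verification audit 78 days ago vs limit 60 → not met
4. excise tax filing 302 days ago vs limit 270 → not met
5. signage compliance review 250 days ago vs limit 180 → not met
6. excise tax bond $30,000 < $40,000 → not met
7. days of unreported inventory shrinkage 6 ≤ 15 → met
8. hours-of-sale posting absent → not met
9. sale-to-minor violations in the past year 0 ≤ 1 → met
Not met: 2, 3, 4, 5, 6, 8

2, 3, 4, 5, 6, 8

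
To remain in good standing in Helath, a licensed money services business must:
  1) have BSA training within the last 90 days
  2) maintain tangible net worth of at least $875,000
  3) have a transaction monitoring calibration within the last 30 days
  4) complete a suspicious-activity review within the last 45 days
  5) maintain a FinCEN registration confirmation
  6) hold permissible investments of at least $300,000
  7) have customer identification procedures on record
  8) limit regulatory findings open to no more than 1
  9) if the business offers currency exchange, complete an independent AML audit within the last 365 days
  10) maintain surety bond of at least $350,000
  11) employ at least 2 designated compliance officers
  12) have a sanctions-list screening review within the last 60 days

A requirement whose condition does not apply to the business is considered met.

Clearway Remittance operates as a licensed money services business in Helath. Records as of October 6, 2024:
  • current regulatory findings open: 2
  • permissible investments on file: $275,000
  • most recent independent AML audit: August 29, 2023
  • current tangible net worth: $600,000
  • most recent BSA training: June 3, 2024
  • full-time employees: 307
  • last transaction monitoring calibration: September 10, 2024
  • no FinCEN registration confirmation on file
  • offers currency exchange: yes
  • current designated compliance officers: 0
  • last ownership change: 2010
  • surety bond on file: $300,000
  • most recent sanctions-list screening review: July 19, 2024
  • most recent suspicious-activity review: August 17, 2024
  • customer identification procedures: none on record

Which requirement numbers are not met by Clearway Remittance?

1, 2, 4, 5, 6, 7, 8, 9, 10, 11, 12

1. BSA training 125 days ago vs limit 90 → not met
2. tangible net worth $600,000 < $875,000 → not met
3. transaction monitoring calibration 26 days ago vs limit 30 → met
4. suspicious-activity review 50 days ago vs limit 45 → not met
5. FinCEN registration confirmation absent → not met
6. permissible investments $275,000 < $300,000 → not met
7. customer identification procedures absent → not met
8. regulatory findings open 2 > 1 → not met
9. condition 'offers currency exchange' holds; independent AML audit 404 days ago vs limit 365 → not met
10. surety bond $300,000 < $350,000 → not met
11. designated compliance officers 0 < 2 → not met
12. sanctions-list screening review 79 days ago vs limit 60 → not met
Not met: 1, 2, 4, 5, 6, 7, 8, 9, 10, 11, 12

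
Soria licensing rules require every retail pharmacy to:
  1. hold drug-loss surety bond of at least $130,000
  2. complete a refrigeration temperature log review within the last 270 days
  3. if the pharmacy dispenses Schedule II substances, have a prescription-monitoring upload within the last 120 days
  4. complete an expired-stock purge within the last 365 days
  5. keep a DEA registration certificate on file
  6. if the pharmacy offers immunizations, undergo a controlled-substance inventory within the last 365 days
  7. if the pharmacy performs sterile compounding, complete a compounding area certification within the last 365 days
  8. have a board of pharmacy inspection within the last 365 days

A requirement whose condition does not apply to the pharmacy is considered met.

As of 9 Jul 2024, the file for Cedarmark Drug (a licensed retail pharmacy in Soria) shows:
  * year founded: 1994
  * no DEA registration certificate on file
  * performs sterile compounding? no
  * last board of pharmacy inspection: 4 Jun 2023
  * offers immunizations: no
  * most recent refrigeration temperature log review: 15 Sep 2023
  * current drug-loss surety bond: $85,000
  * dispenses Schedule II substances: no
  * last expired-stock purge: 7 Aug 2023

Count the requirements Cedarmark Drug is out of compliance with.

4

1. drug-loss surety bond $85,000 < $130,000 → not met
2. refrigeration temperature log review 298 days ago vs limit 270 → not met
3. condition 'dispenses Schedule II substances' does not hold → requirement n/a → met
4. expired-stock purge 337 days ago vs limit 365 → met
5. DEA registration certificate absent → not met
6. condition 'offers immunizations' does not hold → requirement n/a → met
7. condition 'performs sterile compounding' does not hold → requirement n/a → met
8. board of pharmacy inspection 401 days ago vs limit 365 → not met
Not met: 4 of 8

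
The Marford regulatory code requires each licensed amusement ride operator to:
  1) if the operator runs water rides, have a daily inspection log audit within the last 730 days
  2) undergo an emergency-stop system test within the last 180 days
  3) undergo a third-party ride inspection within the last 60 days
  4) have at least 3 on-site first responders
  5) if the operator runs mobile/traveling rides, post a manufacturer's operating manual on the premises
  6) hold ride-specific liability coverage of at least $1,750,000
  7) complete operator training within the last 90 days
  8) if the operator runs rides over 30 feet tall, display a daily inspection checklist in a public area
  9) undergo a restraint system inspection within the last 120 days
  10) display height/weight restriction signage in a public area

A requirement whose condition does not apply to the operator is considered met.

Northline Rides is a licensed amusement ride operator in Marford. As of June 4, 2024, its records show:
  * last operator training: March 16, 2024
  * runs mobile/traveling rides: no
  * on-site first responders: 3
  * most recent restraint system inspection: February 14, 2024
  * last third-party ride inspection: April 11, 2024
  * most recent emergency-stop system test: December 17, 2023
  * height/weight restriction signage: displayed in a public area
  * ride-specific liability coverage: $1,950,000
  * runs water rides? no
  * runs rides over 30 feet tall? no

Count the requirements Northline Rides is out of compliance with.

0

1. condition 'runs water rides' does not hold → requirement n/a → met
2. emergency-stop system test 170 days ago vs limit 180 → met
3. third-party ride inspection 54 days ago vs limit 60 → met
4. on-site first responders 3 ≥ 3 → met
5. condition 'runs mobile/traveling rides' does not hold → requirement n/a → met
6. ride-specific liability coverage $1,950,000 ≥ $1,750,000 → met
7. operator training 80 days ago vs limit 90 → met
8. condition 'runs rides over 30 feet tall' does not hold → requirement n/a → met
9. restraint system inspection 111 days ago vs limit 120 → met
10. height/weight restriction signage present → met
Not met: 0 of 10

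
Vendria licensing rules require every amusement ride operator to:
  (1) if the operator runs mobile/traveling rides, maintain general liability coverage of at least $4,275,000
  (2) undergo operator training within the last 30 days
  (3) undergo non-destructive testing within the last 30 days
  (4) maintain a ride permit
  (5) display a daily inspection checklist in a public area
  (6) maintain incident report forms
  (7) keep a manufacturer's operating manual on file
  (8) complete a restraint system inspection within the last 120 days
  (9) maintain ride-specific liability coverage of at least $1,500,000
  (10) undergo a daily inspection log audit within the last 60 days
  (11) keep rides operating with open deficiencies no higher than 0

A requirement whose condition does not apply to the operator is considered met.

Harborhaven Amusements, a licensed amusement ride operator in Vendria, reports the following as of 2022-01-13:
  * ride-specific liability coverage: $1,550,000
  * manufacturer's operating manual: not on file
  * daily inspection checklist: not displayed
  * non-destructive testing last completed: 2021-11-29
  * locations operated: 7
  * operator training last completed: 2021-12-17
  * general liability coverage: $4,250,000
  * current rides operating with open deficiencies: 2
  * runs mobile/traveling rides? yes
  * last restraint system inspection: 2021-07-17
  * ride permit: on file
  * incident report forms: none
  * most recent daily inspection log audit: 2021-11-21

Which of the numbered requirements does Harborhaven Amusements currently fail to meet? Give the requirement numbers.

1. condition 'runs mobile/traveling rides' holds; general liability coverage $4,250,000 < $4,275,000 → not met
2. operator training 27 days ago vs limit 30 → met
3. non-destructive testing 45 days ago vs limit 30 → not met
4. ride permit present → met
5. daily inspection checklist absent → not met
6. incident report forms absent → not met
7. manufacturer's operating manual absent → not met
8. restraint system inspection 180 days ago vs limit 120 → not met
9. ride-specific liability coverage $1,550,000 ≥ $1,500,000 → met
10. daily inspection log audit 53 days ago vs limit 60 → met
11. rides operating with open deficiencies 2 > 0 → not met
Not met: 1, 3, 5, 6, 7, 8, 11

1, 3, 5, 6, 7, 8, 11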